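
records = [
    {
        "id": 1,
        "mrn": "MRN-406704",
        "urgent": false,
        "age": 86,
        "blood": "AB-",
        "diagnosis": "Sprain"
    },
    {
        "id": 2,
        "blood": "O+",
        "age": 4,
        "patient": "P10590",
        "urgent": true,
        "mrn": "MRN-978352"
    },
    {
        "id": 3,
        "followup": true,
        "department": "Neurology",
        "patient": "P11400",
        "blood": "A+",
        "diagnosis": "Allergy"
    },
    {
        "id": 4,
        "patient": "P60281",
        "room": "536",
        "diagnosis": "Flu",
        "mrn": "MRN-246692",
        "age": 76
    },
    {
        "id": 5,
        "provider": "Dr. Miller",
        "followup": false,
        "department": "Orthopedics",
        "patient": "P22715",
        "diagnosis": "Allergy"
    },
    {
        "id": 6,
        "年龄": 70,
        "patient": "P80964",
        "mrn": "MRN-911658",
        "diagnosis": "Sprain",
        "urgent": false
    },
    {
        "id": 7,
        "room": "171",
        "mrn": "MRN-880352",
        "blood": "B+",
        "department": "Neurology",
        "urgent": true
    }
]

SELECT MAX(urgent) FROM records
True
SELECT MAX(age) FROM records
86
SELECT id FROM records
[1, 2, 3, 4, 5, 6, 7]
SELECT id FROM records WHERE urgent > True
[]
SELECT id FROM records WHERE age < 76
[2]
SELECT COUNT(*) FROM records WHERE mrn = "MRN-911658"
1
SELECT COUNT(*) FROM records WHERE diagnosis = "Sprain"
2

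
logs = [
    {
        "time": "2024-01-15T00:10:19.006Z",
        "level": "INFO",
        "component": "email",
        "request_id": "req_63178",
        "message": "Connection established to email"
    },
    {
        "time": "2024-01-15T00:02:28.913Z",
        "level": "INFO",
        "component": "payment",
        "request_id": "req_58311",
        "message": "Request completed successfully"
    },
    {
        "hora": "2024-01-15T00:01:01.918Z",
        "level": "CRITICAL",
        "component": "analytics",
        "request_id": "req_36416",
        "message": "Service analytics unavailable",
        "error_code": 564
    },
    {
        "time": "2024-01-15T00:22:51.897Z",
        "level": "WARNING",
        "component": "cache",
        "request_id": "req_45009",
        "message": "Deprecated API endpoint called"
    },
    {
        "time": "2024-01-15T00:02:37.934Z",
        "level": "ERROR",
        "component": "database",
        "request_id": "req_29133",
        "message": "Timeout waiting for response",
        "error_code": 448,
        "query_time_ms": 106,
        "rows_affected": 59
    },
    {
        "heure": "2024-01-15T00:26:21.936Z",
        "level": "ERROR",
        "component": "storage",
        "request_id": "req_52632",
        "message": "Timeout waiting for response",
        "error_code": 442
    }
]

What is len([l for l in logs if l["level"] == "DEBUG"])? 0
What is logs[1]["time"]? "2024-01-15T00:02:28.913Z"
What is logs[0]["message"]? "Connection established to email"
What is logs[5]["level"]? "ERROR"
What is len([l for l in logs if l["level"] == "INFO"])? 2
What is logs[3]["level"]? "WARNING"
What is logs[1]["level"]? "INFO"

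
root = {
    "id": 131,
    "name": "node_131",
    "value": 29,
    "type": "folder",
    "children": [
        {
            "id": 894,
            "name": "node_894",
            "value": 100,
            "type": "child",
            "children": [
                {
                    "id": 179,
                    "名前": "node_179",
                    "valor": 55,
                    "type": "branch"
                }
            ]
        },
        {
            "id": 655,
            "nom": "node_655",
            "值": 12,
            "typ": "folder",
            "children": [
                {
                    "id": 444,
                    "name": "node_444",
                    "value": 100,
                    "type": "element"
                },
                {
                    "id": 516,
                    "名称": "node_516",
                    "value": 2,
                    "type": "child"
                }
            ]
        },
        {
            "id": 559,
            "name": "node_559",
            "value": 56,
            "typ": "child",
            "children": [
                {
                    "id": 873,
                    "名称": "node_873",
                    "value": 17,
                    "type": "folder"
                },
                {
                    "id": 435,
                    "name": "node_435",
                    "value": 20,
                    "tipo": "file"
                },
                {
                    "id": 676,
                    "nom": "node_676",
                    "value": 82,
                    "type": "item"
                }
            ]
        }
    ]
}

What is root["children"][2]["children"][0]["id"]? 873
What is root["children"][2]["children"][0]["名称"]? "node_873"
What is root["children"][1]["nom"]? "node_655"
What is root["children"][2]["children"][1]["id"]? 435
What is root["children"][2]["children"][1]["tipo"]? "file"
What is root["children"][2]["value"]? 56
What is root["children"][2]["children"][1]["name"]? "node_435"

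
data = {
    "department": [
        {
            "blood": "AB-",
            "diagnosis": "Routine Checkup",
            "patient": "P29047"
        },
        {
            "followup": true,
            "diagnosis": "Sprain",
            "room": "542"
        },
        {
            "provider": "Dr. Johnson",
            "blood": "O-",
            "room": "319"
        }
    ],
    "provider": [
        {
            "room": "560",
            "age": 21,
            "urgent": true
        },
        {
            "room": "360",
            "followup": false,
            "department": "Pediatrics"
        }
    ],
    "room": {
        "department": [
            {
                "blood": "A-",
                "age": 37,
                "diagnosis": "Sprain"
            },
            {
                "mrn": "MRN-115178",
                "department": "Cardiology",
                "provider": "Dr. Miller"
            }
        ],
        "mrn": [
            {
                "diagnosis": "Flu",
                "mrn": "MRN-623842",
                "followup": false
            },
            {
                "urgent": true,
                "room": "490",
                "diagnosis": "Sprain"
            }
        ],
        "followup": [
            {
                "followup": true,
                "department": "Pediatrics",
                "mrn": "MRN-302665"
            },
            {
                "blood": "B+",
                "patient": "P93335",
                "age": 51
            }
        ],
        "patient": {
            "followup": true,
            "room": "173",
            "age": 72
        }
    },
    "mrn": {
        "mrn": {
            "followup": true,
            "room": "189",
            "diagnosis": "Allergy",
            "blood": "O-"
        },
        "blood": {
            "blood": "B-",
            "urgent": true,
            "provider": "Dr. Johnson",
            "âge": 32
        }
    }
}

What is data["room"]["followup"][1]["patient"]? "P93335"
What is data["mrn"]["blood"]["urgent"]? True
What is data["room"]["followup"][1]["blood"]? "B+"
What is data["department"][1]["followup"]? True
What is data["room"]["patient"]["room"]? "173"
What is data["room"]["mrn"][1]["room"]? "490"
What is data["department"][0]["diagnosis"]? "Routine Checkup"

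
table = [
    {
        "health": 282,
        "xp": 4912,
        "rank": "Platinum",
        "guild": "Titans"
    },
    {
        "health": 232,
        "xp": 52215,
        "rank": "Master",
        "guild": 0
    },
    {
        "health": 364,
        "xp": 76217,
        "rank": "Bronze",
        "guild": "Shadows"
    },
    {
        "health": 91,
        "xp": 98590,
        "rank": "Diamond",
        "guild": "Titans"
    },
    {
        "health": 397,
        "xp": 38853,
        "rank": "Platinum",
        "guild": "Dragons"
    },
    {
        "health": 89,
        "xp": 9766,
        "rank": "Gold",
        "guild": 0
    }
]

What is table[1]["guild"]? 0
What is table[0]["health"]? 282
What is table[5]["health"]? 89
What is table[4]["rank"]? "Platinum"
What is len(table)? 6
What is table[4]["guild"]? "Dragons"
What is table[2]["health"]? 364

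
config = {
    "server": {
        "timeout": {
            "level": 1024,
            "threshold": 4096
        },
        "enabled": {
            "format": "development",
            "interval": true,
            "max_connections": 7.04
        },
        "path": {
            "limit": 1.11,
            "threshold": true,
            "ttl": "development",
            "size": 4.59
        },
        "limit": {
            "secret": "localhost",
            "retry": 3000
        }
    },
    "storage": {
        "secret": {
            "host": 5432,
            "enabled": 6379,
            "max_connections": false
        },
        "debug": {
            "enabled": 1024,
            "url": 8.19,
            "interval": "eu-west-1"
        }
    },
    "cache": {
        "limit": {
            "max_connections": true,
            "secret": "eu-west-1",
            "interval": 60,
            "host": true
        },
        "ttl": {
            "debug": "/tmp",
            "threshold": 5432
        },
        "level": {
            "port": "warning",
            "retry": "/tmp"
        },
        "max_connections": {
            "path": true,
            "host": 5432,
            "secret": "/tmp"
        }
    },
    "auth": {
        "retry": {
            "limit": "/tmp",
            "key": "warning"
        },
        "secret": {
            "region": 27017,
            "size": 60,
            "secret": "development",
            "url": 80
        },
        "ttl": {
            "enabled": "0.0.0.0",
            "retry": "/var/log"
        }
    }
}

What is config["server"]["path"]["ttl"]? "development"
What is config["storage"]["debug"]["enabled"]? 1024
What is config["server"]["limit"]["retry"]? 3000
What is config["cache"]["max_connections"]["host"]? 5432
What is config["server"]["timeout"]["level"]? 1024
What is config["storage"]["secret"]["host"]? 5432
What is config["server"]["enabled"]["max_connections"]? 7.04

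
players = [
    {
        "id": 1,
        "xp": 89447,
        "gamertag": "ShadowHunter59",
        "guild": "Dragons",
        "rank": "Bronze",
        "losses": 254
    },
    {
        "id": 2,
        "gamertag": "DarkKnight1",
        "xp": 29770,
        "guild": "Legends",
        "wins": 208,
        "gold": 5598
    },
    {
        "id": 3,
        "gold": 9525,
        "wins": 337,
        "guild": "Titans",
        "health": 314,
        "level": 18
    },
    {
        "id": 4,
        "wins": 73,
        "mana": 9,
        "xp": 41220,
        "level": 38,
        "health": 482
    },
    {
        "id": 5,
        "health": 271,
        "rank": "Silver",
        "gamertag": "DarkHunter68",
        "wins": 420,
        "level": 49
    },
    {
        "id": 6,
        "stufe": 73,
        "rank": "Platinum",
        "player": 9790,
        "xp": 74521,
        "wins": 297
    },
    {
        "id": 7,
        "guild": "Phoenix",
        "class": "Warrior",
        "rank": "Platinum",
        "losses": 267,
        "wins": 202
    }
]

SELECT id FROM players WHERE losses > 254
[7]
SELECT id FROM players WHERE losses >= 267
[7]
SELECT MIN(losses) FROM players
254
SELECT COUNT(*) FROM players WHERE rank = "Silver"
1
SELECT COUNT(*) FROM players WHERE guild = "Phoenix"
1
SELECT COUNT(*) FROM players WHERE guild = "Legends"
1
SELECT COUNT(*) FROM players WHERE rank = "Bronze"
1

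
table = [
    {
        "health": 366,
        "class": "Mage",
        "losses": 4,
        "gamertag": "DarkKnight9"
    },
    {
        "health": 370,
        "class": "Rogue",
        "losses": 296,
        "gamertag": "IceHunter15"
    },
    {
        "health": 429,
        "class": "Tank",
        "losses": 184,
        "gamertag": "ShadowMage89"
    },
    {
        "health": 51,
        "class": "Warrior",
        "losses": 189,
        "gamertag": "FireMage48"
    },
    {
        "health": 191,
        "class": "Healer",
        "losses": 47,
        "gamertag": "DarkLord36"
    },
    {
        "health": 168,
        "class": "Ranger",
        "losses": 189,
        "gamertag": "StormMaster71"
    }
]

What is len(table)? 6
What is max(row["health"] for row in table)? 429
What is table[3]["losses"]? 189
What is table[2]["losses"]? 184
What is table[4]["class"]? "Healer"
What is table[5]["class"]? "Ranger"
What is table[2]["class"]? "Tank"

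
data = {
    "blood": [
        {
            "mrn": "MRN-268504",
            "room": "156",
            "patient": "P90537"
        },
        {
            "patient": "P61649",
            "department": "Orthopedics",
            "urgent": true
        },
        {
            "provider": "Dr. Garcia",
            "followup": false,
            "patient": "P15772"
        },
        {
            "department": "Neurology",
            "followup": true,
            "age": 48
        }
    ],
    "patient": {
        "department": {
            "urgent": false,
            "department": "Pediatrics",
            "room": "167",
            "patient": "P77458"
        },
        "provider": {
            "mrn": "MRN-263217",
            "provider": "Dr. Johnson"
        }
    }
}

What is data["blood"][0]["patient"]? "P90537"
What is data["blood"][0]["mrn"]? "MRN-268504"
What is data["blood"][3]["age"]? 48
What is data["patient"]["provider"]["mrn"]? "MRN-263217"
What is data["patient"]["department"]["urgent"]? False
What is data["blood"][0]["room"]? "156"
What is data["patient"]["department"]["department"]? "Pediatrics"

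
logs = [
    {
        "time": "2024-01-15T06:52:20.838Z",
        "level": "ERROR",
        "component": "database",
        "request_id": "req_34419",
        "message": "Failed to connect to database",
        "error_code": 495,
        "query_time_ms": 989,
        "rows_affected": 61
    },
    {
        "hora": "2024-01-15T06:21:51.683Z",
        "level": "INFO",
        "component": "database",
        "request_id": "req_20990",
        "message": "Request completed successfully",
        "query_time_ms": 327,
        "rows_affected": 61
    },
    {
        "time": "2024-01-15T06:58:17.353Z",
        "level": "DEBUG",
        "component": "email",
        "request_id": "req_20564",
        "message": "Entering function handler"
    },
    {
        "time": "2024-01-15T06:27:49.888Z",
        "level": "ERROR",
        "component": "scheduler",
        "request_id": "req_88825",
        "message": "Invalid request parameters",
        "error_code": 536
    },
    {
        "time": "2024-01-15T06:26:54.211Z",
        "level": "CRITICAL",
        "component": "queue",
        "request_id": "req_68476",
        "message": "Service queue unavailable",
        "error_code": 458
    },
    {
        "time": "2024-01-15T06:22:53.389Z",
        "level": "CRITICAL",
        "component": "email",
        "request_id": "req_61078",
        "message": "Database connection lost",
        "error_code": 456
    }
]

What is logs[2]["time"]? "2024-01-15T06:58:17.353Z"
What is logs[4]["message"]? "Service queue unavailable"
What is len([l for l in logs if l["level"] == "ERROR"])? 2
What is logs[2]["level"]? "DEBUG"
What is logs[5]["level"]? "CRITICAL"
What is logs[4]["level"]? "CRITICAL"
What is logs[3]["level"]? "ERROR"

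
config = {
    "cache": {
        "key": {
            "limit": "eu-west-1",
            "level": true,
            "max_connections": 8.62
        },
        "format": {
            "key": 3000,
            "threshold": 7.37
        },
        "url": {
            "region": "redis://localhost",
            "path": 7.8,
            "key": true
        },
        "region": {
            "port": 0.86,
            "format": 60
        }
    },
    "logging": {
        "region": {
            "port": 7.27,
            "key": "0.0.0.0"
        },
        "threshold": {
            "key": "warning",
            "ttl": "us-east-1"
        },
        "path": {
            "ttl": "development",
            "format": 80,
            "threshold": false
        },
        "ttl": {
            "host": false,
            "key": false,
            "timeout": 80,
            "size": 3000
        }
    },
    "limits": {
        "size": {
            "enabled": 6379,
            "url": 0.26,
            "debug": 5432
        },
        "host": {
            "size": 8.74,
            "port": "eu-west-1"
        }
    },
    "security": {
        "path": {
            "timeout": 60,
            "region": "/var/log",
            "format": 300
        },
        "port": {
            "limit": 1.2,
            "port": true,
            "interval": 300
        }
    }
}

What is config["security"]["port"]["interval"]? 300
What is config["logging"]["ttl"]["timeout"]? 80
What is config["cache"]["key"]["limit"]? "eu-west-1"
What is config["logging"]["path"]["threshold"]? False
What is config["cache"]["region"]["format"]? 60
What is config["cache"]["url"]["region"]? "redis://localhost"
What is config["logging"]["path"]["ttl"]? "development"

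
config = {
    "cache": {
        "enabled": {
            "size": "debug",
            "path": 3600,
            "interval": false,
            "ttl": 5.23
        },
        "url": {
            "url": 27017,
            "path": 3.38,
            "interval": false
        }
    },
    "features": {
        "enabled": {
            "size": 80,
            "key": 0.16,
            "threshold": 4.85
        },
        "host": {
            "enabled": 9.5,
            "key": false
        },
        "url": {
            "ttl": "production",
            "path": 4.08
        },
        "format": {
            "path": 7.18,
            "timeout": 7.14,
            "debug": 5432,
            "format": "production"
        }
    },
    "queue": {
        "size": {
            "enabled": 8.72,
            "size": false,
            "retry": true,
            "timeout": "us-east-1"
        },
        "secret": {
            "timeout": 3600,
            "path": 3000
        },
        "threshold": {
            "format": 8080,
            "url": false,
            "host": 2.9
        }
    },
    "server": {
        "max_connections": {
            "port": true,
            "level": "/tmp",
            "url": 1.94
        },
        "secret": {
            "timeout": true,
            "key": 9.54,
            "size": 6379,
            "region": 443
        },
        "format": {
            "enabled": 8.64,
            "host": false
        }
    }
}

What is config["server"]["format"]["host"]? False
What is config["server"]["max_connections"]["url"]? 1.94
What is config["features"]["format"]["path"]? 7.18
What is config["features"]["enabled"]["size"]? 80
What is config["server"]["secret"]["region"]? 443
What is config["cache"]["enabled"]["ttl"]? 5.23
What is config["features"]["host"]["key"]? False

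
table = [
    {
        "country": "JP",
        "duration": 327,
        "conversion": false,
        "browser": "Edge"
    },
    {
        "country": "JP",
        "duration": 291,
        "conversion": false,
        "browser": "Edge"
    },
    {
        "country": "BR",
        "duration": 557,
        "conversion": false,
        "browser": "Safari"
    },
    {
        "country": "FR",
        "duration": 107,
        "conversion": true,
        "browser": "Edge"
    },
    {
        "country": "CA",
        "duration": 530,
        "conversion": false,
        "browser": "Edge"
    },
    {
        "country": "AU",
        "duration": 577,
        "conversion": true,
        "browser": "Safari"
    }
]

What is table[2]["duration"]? 557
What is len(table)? 6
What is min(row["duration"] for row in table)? 107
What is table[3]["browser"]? "Edge"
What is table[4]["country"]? "CA"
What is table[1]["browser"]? "Edge"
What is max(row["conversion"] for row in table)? True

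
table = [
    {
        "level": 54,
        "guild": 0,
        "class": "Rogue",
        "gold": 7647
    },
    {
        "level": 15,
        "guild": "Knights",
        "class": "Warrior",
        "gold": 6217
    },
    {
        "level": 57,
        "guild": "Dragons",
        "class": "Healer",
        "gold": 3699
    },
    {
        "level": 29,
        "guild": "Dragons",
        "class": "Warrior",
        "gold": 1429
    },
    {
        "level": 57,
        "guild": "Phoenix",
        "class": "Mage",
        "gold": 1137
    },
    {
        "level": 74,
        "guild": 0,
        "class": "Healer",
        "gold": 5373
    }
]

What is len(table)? 6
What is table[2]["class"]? "Healer"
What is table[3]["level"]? 29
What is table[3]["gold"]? 1429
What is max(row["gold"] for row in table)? 7647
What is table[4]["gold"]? 1137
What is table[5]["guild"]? 0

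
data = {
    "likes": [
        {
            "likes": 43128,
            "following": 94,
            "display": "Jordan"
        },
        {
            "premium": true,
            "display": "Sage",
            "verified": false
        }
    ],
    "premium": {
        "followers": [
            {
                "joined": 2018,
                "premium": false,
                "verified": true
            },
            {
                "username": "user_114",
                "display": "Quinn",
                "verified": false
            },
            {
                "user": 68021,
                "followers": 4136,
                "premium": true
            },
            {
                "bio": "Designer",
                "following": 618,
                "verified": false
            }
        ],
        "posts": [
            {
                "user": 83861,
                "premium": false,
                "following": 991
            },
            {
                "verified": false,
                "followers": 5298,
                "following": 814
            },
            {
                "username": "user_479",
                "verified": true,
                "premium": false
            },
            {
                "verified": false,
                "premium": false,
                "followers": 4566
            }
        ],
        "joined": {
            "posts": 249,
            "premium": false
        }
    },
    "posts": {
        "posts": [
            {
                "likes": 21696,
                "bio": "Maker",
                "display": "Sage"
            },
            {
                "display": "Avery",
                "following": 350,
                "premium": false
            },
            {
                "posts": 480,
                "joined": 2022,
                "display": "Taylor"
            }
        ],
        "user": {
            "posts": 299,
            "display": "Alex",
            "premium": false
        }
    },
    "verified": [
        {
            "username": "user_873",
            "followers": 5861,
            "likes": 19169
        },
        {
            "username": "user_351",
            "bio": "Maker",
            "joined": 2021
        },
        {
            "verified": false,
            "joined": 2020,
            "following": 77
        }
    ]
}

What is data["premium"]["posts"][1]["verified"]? False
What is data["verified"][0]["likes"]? 19169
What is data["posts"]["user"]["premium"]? False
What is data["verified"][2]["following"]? 77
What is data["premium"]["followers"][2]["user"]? 68021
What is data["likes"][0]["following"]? 94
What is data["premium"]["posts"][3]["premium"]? False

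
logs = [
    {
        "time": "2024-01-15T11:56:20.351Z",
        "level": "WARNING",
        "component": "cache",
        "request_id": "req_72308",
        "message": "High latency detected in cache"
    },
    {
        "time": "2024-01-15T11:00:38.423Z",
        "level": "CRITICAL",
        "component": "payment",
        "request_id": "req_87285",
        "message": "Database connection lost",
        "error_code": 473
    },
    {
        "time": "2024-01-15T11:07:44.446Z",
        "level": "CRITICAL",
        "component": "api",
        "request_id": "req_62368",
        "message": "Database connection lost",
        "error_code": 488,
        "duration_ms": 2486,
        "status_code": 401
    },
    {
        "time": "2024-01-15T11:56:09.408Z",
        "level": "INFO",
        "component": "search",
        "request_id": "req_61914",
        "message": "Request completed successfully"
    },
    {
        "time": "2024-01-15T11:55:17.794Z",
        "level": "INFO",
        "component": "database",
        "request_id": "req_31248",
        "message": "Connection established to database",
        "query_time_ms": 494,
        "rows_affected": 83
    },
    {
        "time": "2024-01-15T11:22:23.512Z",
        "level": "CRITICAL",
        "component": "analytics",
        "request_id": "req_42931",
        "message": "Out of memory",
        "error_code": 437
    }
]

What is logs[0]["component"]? "cache"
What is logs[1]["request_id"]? "req_87285"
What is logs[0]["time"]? "2024-01-15T11:56:20.351Z"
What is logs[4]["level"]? "INFO"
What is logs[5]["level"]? "CRITICAL"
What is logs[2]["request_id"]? "req_62368"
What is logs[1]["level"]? "CRITICAL"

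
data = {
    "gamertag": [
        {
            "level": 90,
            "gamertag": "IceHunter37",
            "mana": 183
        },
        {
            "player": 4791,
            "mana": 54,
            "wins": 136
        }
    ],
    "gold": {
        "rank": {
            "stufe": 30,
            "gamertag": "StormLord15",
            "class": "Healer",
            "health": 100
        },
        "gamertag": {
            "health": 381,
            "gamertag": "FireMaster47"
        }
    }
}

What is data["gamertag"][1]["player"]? 4791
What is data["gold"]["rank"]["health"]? 100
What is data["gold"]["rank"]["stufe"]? 30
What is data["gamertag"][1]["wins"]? 136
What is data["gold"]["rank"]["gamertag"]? "StormLord15"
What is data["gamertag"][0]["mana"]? 183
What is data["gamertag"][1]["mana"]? 54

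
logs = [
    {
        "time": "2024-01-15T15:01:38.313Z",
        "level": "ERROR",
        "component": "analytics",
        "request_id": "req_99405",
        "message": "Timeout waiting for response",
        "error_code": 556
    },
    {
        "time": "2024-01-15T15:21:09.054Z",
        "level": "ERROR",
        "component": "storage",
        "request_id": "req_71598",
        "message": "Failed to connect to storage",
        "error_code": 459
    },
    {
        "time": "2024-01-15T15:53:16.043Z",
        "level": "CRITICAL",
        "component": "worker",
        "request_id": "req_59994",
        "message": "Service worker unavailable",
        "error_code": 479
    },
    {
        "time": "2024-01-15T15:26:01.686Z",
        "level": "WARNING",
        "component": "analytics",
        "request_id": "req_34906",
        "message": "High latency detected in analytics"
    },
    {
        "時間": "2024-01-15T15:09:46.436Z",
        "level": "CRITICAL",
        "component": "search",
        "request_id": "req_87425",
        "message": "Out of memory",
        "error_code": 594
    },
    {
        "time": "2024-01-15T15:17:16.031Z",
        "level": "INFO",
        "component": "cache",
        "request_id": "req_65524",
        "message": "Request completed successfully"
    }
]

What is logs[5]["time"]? "2024-01-15T15:17:16.031Z"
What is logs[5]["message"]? "Request completed successfully"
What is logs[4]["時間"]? "2024-01-15T15:09:46.436Z"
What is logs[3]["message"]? "High latency detected in analytics"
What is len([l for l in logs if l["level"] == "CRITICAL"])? 2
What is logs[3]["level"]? "WARNING"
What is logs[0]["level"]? "ERROR"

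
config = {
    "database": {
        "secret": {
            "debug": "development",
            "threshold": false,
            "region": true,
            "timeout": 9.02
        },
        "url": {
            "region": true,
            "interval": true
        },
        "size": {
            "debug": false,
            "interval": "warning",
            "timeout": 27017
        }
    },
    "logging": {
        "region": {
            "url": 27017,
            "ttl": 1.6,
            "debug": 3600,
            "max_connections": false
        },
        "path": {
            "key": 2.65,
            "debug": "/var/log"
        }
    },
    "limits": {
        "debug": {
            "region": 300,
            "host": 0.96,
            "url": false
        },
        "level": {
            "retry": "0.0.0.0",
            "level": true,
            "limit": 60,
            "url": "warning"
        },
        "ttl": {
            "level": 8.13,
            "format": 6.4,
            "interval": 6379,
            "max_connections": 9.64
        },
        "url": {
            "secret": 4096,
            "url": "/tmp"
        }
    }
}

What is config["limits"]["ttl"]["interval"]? 6379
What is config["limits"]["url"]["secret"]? 4096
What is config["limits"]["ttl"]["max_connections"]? 9.64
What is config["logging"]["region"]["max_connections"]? False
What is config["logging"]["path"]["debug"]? "/var/log"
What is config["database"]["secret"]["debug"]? "development"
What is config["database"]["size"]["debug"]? False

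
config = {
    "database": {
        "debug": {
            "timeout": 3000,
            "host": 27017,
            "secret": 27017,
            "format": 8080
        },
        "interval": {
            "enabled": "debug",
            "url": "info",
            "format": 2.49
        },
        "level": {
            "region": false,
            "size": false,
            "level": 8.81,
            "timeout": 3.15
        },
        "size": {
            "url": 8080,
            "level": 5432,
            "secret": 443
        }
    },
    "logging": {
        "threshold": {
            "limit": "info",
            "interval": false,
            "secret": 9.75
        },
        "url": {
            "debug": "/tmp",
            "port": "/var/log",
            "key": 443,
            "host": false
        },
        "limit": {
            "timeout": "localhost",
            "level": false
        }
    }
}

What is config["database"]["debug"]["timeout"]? 3000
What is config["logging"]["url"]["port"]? "/var/log"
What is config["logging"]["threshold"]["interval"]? False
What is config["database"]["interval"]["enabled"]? "debug"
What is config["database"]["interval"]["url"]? "info"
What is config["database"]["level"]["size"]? False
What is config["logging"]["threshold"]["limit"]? "info"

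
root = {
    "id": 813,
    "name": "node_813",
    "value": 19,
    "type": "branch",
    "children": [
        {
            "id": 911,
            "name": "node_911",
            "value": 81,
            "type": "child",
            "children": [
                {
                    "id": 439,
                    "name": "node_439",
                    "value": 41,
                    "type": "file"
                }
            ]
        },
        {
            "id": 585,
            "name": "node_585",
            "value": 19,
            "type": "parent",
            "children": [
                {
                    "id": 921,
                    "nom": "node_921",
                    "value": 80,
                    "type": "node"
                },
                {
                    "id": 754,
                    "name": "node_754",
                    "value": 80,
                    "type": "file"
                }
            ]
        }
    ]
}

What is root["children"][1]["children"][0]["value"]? 80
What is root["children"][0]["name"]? "node_911"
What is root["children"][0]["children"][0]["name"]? "node_439"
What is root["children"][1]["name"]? "node_585"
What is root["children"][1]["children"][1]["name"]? "node_754"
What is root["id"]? 813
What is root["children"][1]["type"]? "parent"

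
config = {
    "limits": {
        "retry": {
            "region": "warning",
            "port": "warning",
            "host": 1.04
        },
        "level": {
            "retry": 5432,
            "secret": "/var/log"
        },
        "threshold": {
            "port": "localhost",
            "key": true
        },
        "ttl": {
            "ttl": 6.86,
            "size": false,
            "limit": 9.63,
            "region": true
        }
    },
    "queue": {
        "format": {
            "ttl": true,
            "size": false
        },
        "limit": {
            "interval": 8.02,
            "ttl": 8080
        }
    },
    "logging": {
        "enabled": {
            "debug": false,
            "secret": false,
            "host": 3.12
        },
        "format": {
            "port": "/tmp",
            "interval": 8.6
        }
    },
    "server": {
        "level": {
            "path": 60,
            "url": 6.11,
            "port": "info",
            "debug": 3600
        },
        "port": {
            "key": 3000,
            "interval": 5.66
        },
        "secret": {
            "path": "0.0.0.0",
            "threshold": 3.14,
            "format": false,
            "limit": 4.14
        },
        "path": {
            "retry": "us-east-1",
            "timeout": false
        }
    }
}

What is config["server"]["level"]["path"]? 60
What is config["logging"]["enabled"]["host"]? 3.12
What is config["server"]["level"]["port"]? "info"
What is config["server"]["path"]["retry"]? "us-east-1"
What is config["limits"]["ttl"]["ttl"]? 6.86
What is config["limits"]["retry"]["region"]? "warning"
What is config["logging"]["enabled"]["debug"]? False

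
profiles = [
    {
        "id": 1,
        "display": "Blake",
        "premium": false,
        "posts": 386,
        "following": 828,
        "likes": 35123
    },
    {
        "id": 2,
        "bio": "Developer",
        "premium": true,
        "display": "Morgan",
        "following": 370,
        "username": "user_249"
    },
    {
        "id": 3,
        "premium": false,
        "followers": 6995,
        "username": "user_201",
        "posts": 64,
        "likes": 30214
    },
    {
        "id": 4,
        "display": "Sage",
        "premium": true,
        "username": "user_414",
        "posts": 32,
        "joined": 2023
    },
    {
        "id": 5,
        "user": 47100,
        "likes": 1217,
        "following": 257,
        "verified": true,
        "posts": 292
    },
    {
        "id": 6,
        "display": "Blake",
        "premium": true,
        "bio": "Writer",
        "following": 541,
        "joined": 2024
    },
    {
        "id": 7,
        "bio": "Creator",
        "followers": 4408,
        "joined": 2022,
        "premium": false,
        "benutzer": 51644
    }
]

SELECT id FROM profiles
[1, 2, 3, 4, 5, 6, 7]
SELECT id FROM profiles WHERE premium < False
[]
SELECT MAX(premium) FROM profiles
True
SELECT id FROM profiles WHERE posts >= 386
[1]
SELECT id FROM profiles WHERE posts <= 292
[3, 4, 5]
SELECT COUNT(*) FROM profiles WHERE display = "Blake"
2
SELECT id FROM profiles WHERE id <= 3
[1, 2, 3]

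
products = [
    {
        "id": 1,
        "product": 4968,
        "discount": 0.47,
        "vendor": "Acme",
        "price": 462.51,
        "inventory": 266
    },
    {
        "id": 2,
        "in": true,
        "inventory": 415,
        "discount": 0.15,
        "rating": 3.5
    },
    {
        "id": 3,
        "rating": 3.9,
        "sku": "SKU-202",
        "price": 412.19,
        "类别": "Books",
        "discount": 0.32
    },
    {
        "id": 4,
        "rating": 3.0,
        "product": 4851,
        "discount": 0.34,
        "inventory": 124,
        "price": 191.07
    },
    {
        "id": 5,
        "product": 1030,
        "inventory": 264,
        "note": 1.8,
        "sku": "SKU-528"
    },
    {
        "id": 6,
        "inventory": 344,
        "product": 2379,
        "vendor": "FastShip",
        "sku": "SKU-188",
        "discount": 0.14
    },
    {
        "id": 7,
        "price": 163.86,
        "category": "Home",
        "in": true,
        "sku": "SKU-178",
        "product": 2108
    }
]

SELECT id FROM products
[1, 2, 3, 4, 5, 6, 7]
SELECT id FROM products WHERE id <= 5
[1, 2, 3, 4, 5]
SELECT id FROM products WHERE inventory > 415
[]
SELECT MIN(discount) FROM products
0.14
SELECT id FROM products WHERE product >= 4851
[1, 4]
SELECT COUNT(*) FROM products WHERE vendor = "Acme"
1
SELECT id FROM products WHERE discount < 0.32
[2, 6]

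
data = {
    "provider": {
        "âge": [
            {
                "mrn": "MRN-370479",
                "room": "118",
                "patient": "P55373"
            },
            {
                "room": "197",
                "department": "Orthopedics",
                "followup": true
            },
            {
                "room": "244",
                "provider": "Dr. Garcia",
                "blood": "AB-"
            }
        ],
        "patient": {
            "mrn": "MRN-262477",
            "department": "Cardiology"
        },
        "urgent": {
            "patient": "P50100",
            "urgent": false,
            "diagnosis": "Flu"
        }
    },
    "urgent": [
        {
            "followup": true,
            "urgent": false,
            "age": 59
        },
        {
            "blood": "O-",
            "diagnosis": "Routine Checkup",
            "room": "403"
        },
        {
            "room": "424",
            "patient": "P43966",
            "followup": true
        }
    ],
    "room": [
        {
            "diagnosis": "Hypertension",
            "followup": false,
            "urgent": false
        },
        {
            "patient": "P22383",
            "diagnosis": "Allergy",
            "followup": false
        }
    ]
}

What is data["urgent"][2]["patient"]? "P43966"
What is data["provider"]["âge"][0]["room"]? "118"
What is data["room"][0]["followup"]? False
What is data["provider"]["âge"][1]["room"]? "197"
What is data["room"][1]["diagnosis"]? "Allergy"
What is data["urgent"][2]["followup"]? True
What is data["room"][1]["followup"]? False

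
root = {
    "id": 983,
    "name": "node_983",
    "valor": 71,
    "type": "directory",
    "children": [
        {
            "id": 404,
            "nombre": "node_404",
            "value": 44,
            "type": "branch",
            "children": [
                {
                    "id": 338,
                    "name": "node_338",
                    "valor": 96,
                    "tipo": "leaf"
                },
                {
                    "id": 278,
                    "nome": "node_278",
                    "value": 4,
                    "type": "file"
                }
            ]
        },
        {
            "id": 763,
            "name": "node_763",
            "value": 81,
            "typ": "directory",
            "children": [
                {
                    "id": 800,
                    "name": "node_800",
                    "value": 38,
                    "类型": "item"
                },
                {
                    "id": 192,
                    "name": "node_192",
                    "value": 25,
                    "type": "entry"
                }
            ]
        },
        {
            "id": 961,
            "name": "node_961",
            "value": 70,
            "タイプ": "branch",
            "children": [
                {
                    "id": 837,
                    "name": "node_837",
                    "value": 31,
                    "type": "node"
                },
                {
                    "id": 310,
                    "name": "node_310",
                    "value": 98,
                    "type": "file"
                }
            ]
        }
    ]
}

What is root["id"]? 983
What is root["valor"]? 71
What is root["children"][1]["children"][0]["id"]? 800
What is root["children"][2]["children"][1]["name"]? "node_310"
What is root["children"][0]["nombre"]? "node_404"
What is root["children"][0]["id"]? 404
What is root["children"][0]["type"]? "branch"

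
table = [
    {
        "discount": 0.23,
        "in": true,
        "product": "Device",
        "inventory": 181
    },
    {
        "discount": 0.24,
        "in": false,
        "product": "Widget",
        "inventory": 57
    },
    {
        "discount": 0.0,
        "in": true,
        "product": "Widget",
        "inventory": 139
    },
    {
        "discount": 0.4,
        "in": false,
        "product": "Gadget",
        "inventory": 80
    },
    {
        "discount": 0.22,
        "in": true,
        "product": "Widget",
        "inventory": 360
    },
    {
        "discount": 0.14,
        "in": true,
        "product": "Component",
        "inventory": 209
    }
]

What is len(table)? 6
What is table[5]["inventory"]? 209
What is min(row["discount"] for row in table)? 0.0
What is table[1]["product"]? "Widget"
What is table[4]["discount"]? 0.22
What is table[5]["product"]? "Component"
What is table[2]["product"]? "Widget"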